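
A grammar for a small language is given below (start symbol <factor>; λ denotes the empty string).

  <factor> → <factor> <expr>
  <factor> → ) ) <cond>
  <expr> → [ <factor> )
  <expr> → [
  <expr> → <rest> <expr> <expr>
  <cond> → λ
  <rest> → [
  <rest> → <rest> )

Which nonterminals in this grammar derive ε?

Directly nullable (have an λ-production): <cond>.
No other nonterminal has a production whose RHS symbols are all nullable.

{ <cond> }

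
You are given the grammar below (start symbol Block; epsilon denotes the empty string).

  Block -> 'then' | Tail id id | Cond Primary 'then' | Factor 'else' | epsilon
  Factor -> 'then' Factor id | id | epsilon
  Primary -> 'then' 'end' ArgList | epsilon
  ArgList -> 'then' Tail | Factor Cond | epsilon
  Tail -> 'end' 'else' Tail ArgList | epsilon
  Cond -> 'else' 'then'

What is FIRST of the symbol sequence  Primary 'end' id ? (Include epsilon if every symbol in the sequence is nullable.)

Add FIRST(Primary)\{epsilon} = { 'then' }; Primary is nullable, continue.
'end' is a terminal; add {'end'} and stop.

{ 'end', 'then' }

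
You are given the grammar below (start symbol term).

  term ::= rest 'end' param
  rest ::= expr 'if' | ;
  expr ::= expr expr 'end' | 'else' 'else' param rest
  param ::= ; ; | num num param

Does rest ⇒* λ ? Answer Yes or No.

No

No nonterminal in this grammar is nullable.
No production of rest has an RHS whose symbols are all nullable, so rest is not nullable.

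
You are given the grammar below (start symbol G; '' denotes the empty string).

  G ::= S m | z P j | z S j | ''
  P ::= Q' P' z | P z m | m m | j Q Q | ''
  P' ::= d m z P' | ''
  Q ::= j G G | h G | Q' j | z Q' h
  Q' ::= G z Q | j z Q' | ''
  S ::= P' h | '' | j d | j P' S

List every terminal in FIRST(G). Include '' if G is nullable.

{ d, h, j, m, z, '' }

From G ::= S m: S nullable, take FIRST(S) ∪ {m} = { d, h, j, m }.
G ::= z P j contributes {z}.
G ::= z S j contributes {z}.
G ::= '' contributes ''.
Union: FIRST(G) = { d, h, j, m, z, '' }.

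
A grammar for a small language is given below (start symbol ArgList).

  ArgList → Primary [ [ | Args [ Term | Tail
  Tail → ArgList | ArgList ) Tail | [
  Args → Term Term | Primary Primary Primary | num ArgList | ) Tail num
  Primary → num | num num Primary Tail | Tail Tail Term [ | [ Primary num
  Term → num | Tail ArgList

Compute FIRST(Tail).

From Tail → ArgList: add FIRST(ArgList) = { ), [, num }.
From Tail → ArgList ) Tail: add FIRST(ArgList) = { ), [, num }.
Tail → [ contributes {[}.
Union: FIRST(Tail) = { ), [, num }.

{ ), [, num }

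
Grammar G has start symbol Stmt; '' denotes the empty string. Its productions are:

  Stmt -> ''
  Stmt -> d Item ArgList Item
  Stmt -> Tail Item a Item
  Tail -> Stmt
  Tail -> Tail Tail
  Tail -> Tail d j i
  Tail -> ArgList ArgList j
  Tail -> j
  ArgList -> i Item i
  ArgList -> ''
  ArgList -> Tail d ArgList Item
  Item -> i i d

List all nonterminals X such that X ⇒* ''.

{ ArgList, Stmt, Tail }

Directly nullable (have an ''-production): Stmt, ArgList.
Tail -> Stmt with every symbol nullable, so Tail is nullable.
No other nonterminal has a production whose RHS symbols are all nullable.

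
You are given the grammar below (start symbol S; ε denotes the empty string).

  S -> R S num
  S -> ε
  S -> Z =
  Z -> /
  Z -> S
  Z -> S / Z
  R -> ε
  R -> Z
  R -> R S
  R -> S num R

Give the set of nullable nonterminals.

Directly nullable (have an ε-production): S, R.
Z -> S with every symbol nullable, so Z is nullable.

{ R, S, Z }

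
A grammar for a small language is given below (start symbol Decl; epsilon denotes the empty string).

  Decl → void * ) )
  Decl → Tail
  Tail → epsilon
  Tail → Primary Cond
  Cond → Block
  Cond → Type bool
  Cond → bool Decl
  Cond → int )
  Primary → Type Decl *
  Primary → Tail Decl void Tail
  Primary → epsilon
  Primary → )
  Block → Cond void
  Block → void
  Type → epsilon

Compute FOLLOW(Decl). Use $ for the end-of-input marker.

Decl is the start symbol, so $ ∈ FOLLOW(Decl).
In Cond → bool Decl: Decl is at the end, add FOLLOW(Cond) = { $, ), *, bool, int, void }.
In Primary → Type Decl *: add FIRST(*) = { * }.
In Primary → Tail Decl void Tail: add FIRST(void Tail) = { void }.
Union: FOLLOW(Decl) = { $, ), *, bool, int, void }.

{ $, ), *, bool, int, void }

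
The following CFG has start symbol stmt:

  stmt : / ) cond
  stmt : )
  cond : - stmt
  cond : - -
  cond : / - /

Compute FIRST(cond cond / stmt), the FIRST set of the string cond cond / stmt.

Add FIRST(cond) = { -, / }; cond is not nullable, stop.

{ -, / }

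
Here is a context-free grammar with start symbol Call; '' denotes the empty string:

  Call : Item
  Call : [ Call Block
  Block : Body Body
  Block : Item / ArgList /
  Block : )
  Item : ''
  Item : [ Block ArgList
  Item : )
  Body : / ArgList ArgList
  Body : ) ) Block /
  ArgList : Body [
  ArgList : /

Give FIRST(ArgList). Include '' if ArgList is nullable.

{ ), / }

From ArgList : Body [: add FIRST(Body) = { ), / }.
ArgList : / contributes {/}.
Union: FIRST(ArgList) = { ), / }.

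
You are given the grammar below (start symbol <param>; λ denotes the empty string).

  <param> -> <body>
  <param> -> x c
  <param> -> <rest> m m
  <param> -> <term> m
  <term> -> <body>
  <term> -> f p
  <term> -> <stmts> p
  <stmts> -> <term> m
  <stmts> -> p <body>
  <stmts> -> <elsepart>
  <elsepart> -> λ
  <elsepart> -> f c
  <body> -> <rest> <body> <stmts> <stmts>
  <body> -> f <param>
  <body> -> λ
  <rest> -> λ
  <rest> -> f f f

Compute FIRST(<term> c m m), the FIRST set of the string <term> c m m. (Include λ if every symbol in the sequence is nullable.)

{ c, f, m, p }

Add FIRST(<term>)\{λ} = { f, m, p }; <term> is nullable, continue.
c is a terminal; add {c} and stop.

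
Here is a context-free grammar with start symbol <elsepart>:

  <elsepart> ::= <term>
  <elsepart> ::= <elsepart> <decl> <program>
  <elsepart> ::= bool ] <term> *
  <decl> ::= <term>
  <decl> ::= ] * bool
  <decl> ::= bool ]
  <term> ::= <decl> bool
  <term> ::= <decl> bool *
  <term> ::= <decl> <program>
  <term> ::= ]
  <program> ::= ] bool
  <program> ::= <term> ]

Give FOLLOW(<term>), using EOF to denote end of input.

{ EOF, *, ], bool }

In <elsepart> ::= <term>: <term> is at the end, add FOLLOW(<elsepart>) = { EOF, ], bool }.
In <elsepart> ::= bool ] <term> *: add FIRST(*) = { * }.
In <decl> ::= <term>: <term> is at the end, add FOLLOW(<decl>) = { ], bool }.
In <program> ::= <term> ]: add FIRST(]) = { ] }.
Union: FOLLOW(<term>) = { EOF, *, ], bool }.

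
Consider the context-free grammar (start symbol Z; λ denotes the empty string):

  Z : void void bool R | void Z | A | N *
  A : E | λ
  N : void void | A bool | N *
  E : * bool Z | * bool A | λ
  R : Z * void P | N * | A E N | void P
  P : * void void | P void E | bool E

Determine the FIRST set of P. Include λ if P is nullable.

P : * void void contributes {*}.
From P : P void E: add FIRST(P) = { *, bool }.
P : bool E contributes {bool}.
Union: FIRST(P) = { *, bool }.

{ *, bool }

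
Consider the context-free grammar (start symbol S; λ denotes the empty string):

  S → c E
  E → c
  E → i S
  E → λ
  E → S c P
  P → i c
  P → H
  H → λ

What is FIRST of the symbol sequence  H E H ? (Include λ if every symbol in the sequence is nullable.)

Add FIRST(H)\{λ} = {  }; H is nullable, continue.
Add FIRST(E)\{λ} = { c, i }; E is nullable, continue.
Add FIRST(H)\{λ} = {  }; H is nullable, continue.
Every symbol is nullable, so include λ.

{ c, i, λ }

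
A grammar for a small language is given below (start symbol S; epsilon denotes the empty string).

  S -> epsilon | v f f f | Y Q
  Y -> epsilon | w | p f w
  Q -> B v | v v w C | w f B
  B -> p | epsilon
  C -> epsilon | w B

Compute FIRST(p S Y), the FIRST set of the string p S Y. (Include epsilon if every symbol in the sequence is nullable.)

p is a terminal; add {p} and stop.

{ p }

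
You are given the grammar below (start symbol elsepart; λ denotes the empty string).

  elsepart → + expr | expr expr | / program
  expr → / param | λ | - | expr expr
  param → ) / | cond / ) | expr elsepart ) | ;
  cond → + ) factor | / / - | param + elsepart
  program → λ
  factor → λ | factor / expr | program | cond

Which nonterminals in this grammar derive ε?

Directly nullable (have an λ-production): expr, program, factor.
elsepart → expr expr with every symbol nullable, so elsepart is nullable.
No other nonterminal has a production whose RHS symbols are all nullable.

{ elsepart, expr, factor, program }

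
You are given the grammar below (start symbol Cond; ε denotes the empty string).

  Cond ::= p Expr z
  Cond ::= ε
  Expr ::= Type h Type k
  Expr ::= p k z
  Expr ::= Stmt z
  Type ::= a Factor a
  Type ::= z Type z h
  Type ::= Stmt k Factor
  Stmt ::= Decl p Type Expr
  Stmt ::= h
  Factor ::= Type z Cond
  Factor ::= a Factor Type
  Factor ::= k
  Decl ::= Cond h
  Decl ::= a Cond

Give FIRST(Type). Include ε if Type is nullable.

Type ::= a Factor a contributes {a}.
Type ::= z Type z h contributes {z}.
From Type ::= Stmt k Factor: add FIRST(Stmt) = { a, h, p }.
Union: FIRST(Type) = { a, h, p, z }.

{ a, h, p, z }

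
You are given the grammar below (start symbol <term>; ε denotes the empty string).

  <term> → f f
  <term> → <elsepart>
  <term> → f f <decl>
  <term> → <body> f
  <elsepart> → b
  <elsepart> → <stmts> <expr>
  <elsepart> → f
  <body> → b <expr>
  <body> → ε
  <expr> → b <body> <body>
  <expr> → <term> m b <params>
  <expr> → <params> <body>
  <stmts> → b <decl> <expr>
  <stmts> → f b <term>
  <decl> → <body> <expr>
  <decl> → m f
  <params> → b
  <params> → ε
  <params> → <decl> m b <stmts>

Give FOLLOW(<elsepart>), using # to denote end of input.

{ #, b, f, m }

In <term> → <elsepart>: <elsepart> is at the end, add FOLLOW(<term>) = { #, b, f, m }.
Union: FOLLOW(<elsepart>) = { #, b, f, m }.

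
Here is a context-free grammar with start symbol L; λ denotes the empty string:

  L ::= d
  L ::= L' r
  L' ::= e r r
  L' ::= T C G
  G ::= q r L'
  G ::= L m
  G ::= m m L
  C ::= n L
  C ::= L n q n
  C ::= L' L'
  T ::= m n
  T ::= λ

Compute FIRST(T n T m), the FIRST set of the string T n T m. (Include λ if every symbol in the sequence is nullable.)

{ m, n }

Add FIRST(T)\{λ} = { m }; T is nullable, continue.
n is a terminal; add {n} and stop.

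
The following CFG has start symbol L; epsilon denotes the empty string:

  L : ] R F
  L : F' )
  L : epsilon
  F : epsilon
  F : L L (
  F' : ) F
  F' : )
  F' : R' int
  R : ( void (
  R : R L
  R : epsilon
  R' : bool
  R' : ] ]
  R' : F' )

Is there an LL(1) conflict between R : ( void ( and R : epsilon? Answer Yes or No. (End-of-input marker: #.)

FIRST(( void () = { ( } and FIRST(epsilon) = { epsilon }.
The second alternative is nullable and FOLLOW(R) = { #, (, ), ], bool } shares ( with FIRST of the first — conflict.

Yes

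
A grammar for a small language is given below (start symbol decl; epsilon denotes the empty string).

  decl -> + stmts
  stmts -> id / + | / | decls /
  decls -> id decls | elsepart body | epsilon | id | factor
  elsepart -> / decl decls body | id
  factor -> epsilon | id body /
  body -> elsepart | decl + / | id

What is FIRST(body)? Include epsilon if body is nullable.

{ +, /, id }

From body -> elsepart: add FIRST(elsepart) = { /, id }.
From body -> decl + /: add FIRST(decl) = { + }.
body -> id contributes {id}.
Union: FIRST(body) = { +, /, id }.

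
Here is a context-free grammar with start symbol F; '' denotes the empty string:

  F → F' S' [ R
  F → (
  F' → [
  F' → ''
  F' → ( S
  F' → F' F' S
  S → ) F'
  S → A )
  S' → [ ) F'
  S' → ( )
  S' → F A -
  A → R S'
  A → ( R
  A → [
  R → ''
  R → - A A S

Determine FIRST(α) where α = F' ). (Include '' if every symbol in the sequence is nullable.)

Add FIRST(F')\{''} = { (, ), -, [ }; F' is nullable, continue.
) is a terminal; add {)} and stop.

{ (, ), -, [ }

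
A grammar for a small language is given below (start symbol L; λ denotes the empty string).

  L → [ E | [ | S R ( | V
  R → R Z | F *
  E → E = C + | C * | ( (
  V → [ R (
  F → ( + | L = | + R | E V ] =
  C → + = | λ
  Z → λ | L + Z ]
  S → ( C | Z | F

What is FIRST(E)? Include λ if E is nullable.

From E → E = C +: add FIRST(E) = { (, *, + }.
From E → C *: C nullable, take FIRST(C) ∪ {*} = { *, + }.
E → ( ( contributes {(}.
Union: FIRST(E) = { (, *, + }.

{ (, *, + }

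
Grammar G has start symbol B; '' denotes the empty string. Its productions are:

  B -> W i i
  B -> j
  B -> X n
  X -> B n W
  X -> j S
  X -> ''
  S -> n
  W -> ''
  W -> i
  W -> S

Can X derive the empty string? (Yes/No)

X has an ''-production, so X ⇒ ''.

Yes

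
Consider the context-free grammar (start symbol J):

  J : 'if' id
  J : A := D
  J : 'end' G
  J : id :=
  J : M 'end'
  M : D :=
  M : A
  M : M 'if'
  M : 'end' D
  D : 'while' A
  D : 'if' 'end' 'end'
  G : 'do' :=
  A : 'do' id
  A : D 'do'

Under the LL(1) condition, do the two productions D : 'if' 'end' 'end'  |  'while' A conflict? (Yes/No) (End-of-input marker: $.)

No

FIRST('if' 'end' 'end') = { 'if' } and FIRST('while' A) = { 'while' }.
The FIRST sets are disjoint and neither alternative is nullable — no conflict.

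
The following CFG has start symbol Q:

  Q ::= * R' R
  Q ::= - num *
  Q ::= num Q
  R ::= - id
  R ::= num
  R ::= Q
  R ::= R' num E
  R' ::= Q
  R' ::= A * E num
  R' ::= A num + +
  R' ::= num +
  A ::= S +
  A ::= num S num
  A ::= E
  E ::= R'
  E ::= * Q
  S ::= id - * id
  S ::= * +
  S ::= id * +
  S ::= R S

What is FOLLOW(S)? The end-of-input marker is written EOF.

{ +, num }

In A ::= S +: add FIRST(+) = { + }.
In A ::= num S num: add FIRST(num) = { num }.
In S ::= R S: S is at the end, add FOLLOW(S) = { +, num }.
Union: FOLLOW(S) = { +, num }.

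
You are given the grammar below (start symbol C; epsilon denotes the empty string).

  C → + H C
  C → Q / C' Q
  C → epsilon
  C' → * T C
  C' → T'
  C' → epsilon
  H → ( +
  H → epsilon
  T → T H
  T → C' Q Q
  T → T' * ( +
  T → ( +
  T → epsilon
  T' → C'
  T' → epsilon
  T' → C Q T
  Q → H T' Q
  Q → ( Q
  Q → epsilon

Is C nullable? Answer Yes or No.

C has an epsilon-production, so C ⇒ epsilon.

Yes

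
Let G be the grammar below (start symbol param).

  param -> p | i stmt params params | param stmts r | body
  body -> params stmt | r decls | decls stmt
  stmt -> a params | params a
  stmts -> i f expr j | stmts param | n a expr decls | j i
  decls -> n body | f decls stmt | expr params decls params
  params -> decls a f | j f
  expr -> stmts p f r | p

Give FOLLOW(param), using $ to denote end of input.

param is the start symbol, so $ ∈ FOLLOW(param).
In param -> param stmts r: add FIRST(stmts r) = { i, j, n }.
In stmts -> stmts param: param is at the end, add FOLLOW(stmts) = { f, i, j, n, p, r }.
Union: FOLLOW(param) = { $, f, i, j, n, p, r }.

{ $, f, i, j, n, p, r }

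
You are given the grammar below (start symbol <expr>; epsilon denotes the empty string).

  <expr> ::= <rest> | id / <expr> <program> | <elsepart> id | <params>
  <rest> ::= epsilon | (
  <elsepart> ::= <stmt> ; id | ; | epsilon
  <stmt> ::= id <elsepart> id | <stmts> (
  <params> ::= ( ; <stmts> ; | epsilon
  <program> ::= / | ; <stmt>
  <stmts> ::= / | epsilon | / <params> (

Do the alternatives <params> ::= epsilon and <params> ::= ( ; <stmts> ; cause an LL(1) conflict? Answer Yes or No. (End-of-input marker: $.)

FIRST(epsilon) = { epsilon } and FIRST(( ; <stmts> ;) = { ( }.
The first alternative is nullable and FOLLOW(<params>) = { $, (, /, ; } shares ( with FIRST of the second — conflict.

Yes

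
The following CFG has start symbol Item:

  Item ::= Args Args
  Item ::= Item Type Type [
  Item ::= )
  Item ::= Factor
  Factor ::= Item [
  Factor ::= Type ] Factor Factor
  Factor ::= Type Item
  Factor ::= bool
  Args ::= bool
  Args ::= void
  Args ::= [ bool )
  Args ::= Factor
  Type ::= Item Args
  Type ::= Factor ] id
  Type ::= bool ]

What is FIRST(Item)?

{ ), [, bool, void }

From Item ::= Args Args: add FIRST(Args) = { ), [, bool, void }.
From Item ::= Item Type Type [: add FIRST(Item) = { ), [, bool, void }.
Item ::= ) contributes {)}.
From Item ::= Factor: add FIRST(Factor) = { ), [, bool, void }.
Union: FIRST(Item) = { ), [, bool, void }.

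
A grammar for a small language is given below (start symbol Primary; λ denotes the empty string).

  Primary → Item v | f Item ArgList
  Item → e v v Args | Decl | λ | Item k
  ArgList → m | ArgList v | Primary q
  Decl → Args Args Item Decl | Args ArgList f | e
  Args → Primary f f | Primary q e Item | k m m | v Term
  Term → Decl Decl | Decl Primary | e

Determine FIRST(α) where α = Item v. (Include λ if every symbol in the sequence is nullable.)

{ e, f, k, v }

Add FIRST(Item)\{λ} = { e, f, k, v }; Item is nullable, continue.
v is a terminal; add {v} and stop.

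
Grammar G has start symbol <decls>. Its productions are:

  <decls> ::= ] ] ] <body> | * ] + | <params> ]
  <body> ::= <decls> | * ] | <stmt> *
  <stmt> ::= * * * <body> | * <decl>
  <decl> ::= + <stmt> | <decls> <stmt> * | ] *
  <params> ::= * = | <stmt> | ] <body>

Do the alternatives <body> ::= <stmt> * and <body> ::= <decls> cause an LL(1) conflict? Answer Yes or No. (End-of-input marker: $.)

FIRST(<stmt> *) = { * } and FIRST(<decls>) = { *, ] }.
Both contain *, so the two alternatives are not disjoint — LL(1) conflict.

Yes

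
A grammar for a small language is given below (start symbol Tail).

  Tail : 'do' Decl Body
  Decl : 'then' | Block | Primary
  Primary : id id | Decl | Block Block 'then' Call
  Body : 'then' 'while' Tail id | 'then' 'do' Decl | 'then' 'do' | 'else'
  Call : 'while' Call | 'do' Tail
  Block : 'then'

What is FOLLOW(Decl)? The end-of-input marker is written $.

{ $, 'else', 'then', id }

In Tail : 'do' Decl Body: add FIRST(Body) = { 'else', 'then' }.
In Primary : Decl: Decl is at the end, add FOLLOW(Primary) = { $, 'else', 'then', id }.
In Body : 'then' 'do' Decl: Decl is at the end, add FOLLOW(Body) = { $, 'else', 'then', id }.
Union: FOLLOW(Decl) = { $, 'else', 'then', id }.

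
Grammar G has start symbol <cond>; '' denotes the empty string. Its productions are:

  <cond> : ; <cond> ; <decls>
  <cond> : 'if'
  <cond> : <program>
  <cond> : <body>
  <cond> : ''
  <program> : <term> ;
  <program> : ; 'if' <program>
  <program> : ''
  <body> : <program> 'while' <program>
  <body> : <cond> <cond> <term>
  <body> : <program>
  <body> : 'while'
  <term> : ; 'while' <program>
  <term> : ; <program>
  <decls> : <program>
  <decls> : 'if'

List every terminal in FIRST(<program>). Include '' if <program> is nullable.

From <program> : <term> ;: add FIRST(<term>) = { ; }.
<program> : ; 'if' <program> contributes {;}.
<program> : '' contributes ''.
Union: FIRST(<program>) = { ;, '' }.

{ ;, '' }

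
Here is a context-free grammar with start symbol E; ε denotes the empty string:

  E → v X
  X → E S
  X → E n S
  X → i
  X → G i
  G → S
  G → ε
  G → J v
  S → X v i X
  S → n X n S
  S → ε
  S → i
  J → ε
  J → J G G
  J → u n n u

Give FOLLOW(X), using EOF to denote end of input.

In E → v X: X is at the end, add FOLLOW(E) = { EOF, i, n, u, v }.
In S → X v i X: add FIRST(v i X) = { v }.
In S → X v i X: X is at the end, add FOLLOW(S) = { EOF, i, n, u, v }.
In S → n X n S: add FIRST(n S) = { n }.
Union: FOLLOW(X) = { EOF, i, n, u, v }.

{ EOF, i, n, u, v }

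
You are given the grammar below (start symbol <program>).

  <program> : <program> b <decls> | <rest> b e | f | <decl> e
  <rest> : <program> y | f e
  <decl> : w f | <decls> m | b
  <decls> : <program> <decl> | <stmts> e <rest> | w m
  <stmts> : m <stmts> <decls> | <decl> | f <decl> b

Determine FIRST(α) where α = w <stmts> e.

{ w }

w is a terminal; add {w} and stop.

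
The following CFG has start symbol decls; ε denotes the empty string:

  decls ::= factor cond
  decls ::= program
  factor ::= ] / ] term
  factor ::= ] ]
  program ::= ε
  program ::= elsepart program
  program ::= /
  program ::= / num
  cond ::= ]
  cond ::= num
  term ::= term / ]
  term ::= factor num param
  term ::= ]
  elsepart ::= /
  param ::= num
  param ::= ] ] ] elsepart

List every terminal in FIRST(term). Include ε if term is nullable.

{ ] }

From term ::= term / ]: add FIRST(term) = { ] }.
From term ::= factor num param: add FIRST(factor) = { ] }.
term ::= ] contributes {]}.
Union: FIRST(term) = { ] }.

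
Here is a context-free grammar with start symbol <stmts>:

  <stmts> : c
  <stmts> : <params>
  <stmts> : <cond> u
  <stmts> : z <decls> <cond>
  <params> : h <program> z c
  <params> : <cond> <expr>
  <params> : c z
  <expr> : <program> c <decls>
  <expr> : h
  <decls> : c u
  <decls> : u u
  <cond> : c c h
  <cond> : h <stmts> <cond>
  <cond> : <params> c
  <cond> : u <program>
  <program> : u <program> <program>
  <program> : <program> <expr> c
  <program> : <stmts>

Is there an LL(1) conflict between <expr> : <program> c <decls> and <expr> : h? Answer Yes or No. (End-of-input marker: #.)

Yes

FIRST(<program> c <decls>) = { c, h, u, z } and FIRST(h) = { h }.
Both contain h, so the two alternatives are not disjoint — LL(1) conflict.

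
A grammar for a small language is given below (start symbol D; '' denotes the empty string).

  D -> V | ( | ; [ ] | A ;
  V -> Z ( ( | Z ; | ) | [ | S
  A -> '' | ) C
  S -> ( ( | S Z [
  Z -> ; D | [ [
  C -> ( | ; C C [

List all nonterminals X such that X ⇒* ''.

Directly nullable (have an ''-production): A.
No other nonterminal has a production whose RHS symbols are all nullable.

{ A }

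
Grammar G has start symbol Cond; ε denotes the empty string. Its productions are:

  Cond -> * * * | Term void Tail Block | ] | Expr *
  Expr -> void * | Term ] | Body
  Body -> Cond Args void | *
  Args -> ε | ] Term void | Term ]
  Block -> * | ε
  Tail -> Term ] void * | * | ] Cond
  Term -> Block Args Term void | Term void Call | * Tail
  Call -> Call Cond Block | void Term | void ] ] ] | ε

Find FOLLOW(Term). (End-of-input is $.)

{ *, ], void }

In Cond -> Term void Tail Block: add FIRST(void Tail Block) = { void }.
In Expr -> Term ]: add FIRST(]) = { ] }.
In Args -> ] Term void: add FIRST(void) = { void }.
In Args -> Term ]: add FIRST(]) = { ] }.
In Tail -> Term ] void *: add FIRST(] void *) = { ] }.
In Term -> Block Args Term void: add FIRST(void) = { void }.
In Term -> Term void Call: add FIRST(void Call) = { void }.
In Call -> void Term: Term is at the end, add FOLLOW(Call) = { *, ], void }.
Union: FOLLOW(Term) = { *, ], void }.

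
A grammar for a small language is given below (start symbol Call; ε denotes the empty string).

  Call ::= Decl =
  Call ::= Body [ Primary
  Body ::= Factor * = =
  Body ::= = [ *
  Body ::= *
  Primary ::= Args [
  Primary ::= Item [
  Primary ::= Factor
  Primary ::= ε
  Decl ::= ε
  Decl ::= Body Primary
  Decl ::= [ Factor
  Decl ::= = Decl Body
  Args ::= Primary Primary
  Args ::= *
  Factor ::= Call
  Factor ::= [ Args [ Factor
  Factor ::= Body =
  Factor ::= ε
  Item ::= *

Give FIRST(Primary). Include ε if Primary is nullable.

From Primary ::= Args [: Args nullable, take FIRST(Args) ∪ {[} = { *, =, [ }.
From Primary ::= Item [: add FIRST(Item) = { * }.
From Primary ::= Factor: add FIRST(Factor) = { *, =, [, ε } (including ε since Factor is nullable).
Primary ::= ε contributes ε.
Union: FIRST(Primary) = { *, =, [, ε }.

{ *, =, [, ε }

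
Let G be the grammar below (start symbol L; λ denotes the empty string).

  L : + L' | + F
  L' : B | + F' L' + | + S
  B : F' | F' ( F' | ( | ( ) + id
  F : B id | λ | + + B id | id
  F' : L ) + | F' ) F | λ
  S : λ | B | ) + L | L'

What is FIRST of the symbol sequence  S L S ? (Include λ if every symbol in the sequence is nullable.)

Add FIRST(S)\{λ} = { (, ), + }; S is nullable, continue.
Add FIRST(L) = { + }; L is not nullable, stop.

{ (, ), + }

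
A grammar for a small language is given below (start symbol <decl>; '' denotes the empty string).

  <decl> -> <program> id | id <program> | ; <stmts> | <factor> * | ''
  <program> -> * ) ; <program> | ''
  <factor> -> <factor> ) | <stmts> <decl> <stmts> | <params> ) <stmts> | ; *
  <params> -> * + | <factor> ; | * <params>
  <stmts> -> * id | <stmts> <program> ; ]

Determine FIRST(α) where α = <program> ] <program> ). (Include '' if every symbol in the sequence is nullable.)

Add FIRST(<program>)\{''} = { * }; <program> is nullable, continue.
] is a terminal; add {]} and stop.

{ *, ] }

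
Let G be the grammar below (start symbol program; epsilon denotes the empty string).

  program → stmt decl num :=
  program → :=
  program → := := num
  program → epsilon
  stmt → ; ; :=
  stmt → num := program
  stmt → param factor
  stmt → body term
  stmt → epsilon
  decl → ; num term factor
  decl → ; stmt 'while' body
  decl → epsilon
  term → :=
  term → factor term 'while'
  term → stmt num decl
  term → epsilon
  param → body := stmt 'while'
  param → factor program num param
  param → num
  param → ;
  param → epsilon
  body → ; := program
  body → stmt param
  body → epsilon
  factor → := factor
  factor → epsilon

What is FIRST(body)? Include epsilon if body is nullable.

{ 'while', :=, ;, num, epsilon }

body → ; := program contributes {;}.
From body → stmt param: stmt, param nullable, take FIRST(stmt) ∪ FIRST(param) = { 'while', :=, ;, num }; also epsilon since the whole RHS is nullable.
body → epsilon contributes epsilon.
Union: FIRST(body) = { 'while', :=, ;, num, epsilon }.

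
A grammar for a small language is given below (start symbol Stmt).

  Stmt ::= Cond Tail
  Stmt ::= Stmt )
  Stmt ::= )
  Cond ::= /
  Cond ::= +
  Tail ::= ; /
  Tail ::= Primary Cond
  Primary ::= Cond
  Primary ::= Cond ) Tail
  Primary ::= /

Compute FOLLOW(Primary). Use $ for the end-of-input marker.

In Tail ::= Primary Cond: add FIRST(Cond) = { +, / }.
Union: FOLLOW(Primary) = { +, / }.

{ +, / }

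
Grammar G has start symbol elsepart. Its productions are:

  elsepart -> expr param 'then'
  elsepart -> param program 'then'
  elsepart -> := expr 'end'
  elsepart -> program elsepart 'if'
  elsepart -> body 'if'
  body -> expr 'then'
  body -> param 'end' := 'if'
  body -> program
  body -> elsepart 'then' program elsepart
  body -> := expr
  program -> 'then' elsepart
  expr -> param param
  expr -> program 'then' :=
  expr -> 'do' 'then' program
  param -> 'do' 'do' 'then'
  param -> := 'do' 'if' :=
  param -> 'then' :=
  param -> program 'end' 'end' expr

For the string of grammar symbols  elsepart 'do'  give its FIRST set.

Add FIRST(elsepart) = { 'do', 'then', := }; elsepart is not nullable, stop.

{ 'do', 'then', := }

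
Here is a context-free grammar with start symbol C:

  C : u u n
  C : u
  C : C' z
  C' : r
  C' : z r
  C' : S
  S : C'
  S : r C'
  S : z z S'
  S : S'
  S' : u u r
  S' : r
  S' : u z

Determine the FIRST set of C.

C : u u n contributes {u}.
C : u contributes {u}.
From C : C' z: add FIRST(C') = { r, u, z }.
Union: FIRST(C) = { r, u, z }.

{ r, u, z }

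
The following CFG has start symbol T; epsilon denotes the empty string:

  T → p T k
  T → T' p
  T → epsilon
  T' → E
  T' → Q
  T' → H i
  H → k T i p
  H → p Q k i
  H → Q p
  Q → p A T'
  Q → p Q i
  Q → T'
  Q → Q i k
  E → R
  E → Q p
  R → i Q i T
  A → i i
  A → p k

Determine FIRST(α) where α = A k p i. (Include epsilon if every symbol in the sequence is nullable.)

{ i, p }

Add FIRST(A) = { i, p }; A is not nullable, stop.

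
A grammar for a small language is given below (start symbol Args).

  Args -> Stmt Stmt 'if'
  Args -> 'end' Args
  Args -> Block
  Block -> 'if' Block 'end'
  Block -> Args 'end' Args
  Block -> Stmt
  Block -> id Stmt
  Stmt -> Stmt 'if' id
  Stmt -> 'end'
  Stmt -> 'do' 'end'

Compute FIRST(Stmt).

From Stmt -> Stmt 'if' id: add FIRST(Stmt) = { 'do', 'end' }.
Stmt -> 'end' contributes {'end'}.
Stmt -> 'do' 'end' contributes {'do'}.
Union: FIRST(Stmt) = { 'do', 'end' }.

{ 'do', 'end' }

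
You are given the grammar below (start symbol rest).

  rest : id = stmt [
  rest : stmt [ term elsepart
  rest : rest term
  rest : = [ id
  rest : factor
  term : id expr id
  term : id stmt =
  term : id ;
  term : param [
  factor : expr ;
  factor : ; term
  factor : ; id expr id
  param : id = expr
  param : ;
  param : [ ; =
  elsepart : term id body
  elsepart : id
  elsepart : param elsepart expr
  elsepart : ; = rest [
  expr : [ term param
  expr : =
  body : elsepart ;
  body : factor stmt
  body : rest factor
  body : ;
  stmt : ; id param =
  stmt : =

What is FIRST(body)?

{ ;, =, [, id }

From body : elsepart ;: add FIRST(elsepart) = { ;, [, id }.
From body : factor stmt: add FIRST(factor) = { ;, =, [ }.
From body : rest factor: add FIRST(rest) = { ;, =, [, id }.
body : ; contributes {;}.
Union: FIRST(body) = { ;, =, [, id }.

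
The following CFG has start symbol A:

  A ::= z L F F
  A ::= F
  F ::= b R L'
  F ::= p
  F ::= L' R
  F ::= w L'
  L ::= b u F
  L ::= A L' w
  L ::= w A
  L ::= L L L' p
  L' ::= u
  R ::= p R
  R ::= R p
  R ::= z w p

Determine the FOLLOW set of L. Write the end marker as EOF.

{ b, p, u, w, z }

In A ::= z L F F: add FIRST(F F) = { b, p, u, w }.
In L ::= L L L' p: add FIRST(L L' p) = { b, p, u, w, z }.
In L ::= L L L' p: add FIRST(L' p) = { u }.
Union: FOLLOW(L) = { b, p, u, w, z }.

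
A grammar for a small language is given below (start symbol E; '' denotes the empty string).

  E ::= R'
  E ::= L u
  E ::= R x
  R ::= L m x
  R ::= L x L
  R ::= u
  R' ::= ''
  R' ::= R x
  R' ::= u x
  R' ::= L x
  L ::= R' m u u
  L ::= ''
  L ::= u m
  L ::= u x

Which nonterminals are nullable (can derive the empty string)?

Directly nullable (have an ''-production): R', L.
E ::= R' with every symbol nullable, so E is nullable.
No other nonterminal has a production whose RHS symbols are all nullable.

{ E, L, R' }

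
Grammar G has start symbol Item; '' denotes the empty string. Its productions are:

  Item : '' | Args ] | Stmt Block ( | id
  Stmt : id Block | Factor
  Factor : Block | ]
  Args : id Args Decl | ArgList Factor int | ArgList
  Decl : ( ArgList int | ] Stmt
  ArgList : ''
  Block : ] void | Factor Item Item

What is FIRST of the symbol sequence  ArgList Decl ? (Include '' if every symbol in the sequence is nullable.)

Add FIRST(ArgList)\{''} = {  }; ArgList is nullable, continue.
Add FIRST(Decl) = { (, ] }; Decl is not nullable, stop.

{ (, ] }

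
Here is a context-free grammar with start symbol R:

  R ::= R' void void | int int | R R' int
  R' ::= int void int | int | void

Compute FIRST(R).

From R ::= R' void void: add FIRST(R') = { int, void }.
R ::= int int contributes {int}.
From R ::= R R' int: add FIRST(R) = { int, void }.
Union: FIRST(R) = { int, void }.

{ int, void }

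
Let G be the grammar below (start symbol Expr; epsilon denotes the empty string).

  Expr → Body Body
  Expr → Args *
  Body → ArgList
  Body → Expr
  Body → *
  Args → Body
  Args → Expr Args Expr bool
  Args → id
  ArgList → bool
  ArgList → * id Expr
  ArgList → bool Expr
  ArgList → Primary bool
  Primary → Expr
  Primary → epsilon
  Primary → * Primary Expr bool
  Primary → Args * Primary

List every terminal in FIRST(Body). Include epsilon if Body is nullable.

{ *, bool, id }

From Body → ArgList: add FIRST(ArgList) = { *, bool, id }.
From Body → Expr: add FIRST(Expr) = { *, bool, id }.
Body → * contributes {*}.
Union: FIRST(Body) = { *, bool, id }.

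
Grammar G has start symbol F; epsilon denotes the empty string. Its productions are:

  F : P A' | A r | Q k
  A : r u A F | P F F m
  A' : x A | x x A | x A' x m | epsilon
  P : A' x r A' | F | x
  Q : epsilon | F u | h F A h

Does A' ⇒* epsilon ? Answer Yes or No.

Yes

A' has an epsilon-production, so A' ⇒ epsilon.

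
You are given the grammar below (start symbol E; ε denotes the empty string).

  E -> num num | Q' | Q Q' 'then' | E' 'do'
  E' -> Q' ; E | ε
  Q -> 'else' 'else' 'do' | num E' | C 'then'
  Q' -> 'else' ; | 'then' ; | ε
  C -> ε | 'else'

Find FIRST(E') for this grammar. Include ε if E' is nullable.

From E' -> Q' ; E: Q' nullable, take FIRST(Q') ∪ {;} = { 'else', 'then', ; }.
E' -> ε contributes ε.
Union: FIRST(E') = { 'else', 'then', ;, ε }.

{ 'else', 'then', ;, ε }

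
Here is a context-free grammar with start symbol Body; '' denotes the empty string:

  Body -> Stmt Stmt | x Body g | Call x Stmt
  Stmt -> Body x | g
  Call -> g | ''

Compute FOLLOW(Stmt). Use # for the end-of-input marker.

{ #, g, x }

In Body -> Stmt Stmt: add FIRST(Stmt) = { g, x }.
In Body -> Stmt Stmt: Stmt is at the end, add FOLLOW(Body) = { #, g, x }.
In Body -> Call x Stmt: Stmt is at the end, add FOLLOW(Body) = { #, g, x }.
Union: FOLLOW(Stmt) = { #, g, x }.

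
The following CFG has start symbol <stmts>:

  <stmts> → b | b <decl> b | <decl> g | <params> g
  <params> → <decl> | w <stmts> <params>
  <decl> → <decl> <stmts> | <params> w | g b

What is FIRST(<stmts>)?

<stmts> → b contributes {b}.
<stmts> → b <decl> b contributes {b}.
From <stmts> → <decl> g: add FIRST(<decl>) = { g, w }.
From <stmts> → <params> g: add FIRST(<params>) = { g, w }.
Union: FIRST(<stmts>) = { b, g, w }.

{ b, g, w }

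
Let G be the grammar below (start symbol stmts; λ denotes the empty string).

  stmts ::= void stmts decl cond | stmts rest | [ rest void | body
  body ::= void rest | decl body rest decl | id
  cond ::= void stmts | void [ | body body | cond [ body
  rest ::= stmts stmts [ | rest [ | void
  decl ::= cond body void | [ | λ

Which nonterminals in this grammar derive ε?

Directly nullable (have an λ-production): decl.
No other nonterminal has a production whose RHS symbols are all nullable.

{ decl }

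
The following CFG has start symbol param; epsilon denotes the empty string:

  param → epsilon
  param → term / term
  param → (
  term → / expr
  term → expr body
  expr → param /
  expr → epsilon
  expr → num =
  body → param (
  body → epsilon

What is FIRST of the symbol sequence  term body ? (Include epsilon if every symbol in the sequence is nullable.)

Add FIRST(term)\{epsilon} = { (, /, num }; term is nullable, continue.
Add FIRST(body)\{epsilon} = { (, /, num }; body is nullable, continue.
Every symbol is nullable, so include epsilon.

{ (, /, num, epsilon }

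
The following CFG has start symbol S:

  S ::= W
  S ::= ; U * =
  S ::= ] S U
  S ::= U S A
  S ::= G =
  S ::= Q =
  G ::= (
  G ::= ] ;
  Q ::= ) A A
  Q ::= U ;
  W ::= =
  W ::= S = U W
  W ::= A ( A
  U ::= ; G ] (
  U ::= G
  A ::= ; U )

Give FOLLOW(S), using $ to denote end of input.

{ $, (, ;, =, ] }

S is the start symbol, so $ ∈ FOLLOW(S).
In S ::= ] S U: add FIRST(U) = { (, ;, ] }.
In S ::= U S A: add FIRST(A) = { ; }.
In W ::= S = U W: add FIRST(= U W) = { = }.
Union: FOLLOW(S) = { $, (, ;, =, ] }.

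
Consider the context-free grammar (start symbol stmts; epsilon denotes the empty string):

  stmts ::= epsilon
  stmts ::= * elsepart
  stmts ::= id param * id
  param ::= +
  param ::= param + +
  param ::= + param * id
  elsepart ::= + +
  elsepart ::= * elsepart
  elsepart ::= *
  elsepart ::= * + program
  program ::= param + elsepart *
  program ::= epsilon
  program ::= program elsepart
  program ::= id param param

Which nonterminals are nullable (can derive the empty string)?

Directly nullable (have an epsilon-production): stmts, program.
No other nonterminal has a production whose RHS symbols are all nullable.

{ program, stmts }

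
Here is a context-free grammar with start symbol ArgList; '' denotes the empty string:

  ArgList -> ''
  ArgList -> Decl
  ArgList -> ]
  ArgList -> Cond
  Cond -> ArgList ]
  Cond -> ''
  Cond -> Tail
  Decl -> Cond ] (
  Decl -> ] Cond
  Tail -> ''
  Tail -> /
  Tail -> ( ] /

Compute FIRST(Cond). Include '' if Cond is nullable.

From Cond -> ArgList ]: ArgList nullable, take FIRST(ArgList) ∪ {]} = { (, /, ] }.
Cond -> '' contributes ''.
From Cond -> Tail: add FIRST(Tail) = { (, /, '' } (including '' since Tail is nullable).
Union: FIRST(Cond) = { (, /, ], '' }.

{ (, /, ], '' }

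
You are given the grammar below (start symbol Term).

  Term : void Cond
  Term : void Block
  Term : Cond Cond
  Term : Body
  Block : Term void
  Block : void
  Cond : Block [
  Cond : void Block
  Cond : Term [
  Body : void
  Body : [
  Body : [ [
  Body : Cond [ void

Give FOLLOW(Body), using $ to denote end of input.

{ $, [, void }

In Term : Body: Body is at the end, add FOLLOW(Term) = { $, [, void }.
Union: FOLLOW(Body) = { $, [, void }.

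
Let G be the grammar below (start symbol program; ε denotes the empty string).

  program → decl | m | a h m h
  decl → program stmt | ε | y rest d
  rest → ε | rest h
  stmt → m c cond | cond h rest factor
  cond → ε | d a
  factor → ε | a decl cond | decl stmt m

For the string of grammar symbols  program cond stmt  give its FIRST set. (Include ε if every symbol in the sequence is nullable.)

Add FIRST(program)\{ε} = { a, d, h, m, y }; program is nullable, continue.
Add FIRST(cond)\{ε} = { d }; cond is nullable, continue.
Add FIRST(stmt) = { d, h, m }; stmt is not nullable, stop.

{ a, d, h, m, y }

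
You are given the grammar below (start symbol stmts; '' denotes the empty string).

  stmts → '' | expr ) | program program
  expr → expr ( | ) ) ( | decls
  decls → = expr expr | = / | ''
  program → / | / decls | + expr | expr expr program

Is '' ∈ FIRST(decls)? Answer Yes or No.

decls has an ''-production, so decls ⇒ ''.

Yes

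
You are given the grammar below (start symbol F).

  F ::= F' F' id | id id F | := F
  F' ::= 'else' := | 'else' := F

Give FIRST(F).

{ 'else', :=, id }

From F ::= F' F' id: add FIRST(F') = { 'else' }.
F ::= id id F contributes {id}.
F ::= := F contributes {:=}.
Union: FIRST(F) = { 'else', :=, id }.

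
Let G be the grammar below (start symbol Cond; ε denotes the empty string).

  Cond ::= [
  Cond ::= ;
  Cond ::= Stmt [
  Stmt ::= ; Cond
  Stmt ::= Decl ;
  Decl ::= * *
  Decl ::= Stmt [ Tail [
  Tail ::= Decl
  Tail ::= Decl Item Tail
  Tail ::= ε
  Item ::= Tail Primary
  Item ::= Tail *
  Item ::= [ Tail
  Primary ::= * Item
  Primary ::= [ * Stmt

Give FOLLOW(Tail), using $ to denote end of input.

{ *, ;, [ }

In Decl ::= Stmt [ Tail [: add FIRST([) = { [ }.
In Tail ::= Decl Item Tail: Tail is at the end, add FOLLOW(Tail) = { *, ;, [ }.
In Item ::= Tail Primary: add FIRST(Primary) = { *, [ }.
In Item ::= Tail *: add FIRST(*) = { * }.
In Item ::= [ Tail: Tail is at the end, add FOLLOW(Item) = { *, ;, [ }.
Union: FOLLOW(Tail) = { *, ;, [ }.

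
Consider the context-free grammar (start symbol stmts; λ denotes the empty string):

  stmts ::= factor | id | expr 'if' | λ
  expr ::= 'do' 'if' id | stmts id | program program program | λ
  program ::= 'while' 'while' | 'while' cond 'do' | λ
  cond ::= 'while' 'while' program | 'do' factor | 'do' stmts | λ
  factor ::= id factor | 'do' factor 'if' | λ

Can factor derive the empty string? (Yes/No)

factor has an λ-production, so factor ⇒ λ.

Yes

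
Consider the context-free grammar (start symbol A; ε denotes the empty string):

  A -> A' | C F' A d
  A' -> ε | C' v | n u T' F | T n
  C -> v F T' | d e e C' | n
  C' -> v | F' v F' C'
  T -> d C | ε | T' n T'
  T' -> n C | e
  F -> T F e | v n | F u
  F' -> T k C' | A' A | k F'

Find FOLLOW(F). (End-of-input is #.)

In A' -> n u T' F: F is at the end, add FOLLOW(A') = { #, d, e, k, n, v }.
In C -> v F T': add FIRST(T') = { e, n }.
In F -> T F e: add FIRST(e) = { e }.
In F -> F u: add FIRST(u) = { u }.
Union: FOLLOW(F) = { #, d, e, k, n, u, v }.

{ #, d, e, k, n, u, v }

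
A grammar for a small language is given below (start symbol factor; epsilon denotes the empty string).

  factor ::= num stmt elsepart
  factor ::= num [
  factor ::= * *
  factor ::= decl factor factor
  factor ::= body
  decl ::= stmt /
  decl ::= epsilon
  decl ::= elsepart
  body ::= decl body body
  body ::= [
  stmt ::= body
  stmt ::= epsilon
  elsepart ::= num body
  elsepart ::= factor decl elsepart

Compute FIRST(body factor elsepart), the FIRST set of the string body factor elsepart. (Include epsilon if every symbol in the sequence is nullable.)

Add FIRST(body) = { *, /, [, num }; body is not nullable, stop.

{ *, /, [, num }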